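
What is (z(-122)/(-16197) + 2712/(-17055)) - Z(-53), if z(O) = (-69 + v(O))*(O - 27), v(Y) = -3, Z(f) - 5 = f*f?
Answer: -86396198666/30693315 ≈ -2814.8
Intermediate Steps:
Z(f) = 5 + f**2 (Z(f) = 5 + f*f = 5 + f**2)
z(O) = 1944 - 72*O (z(O) = (-69 - 3)*(O - 27) = -72*(-27 + O) = 1944 - 72*O)
(z(-122)/(-16197) + 2712/(-17055)) - Z(-53) = ((1944 - 72*(-122))/(-16197) + 2712/(-17055)) - (5 + (-53)**2) = ((1944 + 8784)*(-1/16197) + 2712*(-1/17055)) - (5 + 2809) = (10728*(-1/16197) - 904/5685) - 1*2814 = (-3576/5399 - 904/5685) - 2814 = -25210256/30693315 - 2814 = -86396198666/30693315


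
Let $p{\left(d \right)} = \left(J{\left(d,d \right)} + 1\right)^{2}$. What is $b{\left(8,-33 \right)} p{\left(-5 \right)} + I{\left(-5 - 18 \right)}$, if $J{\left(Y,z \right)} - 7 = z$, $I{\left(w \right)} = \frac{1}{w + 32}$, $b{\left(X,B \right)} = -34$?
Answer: $- \frac{2753}{9} \approx -305.89$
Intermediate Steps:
$I{\left(w \right)} = \frac{1}{32 + w}$
$J{\left(Y,z \right)} = 7 + z$
$p{\left(d \right)} = \left(8 + d\right)^{2}$ ($p{\left(d \right)} = \left(\left(7 + d\right) + 1\right)^{2} = \left(8 + d\right)^{2}$)
$b{\left(8,-33 \right)} p{\left(-5 \right)} + I{\left(-5 - 18 \right)} = - 34 \left(8 - 5\right)^{2} + \frac{1}{32 - 23} = - 34 \cdot 3^{2} + \frac{1}{32 - 23} = \left(-34\right) 9 + \frac{1}{9} = -306 + \frac{1}{9} = - \frac{2753}{9}$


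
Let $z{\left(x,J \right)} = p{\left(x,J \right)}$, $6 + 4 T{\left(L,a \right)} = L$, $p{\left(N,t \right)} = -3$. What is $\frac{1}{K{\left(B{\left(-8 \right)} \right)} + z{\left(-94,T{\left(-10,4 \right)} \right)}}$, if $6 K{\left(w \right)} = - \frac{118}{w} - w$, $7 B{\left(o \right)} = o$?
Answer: $\frac{168}{2419} \approx 0.06945$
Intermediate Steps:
$T{\left(L,a \right)} = - \frac{3}{2} + \frac{L}{4}$
$z{\left(x,J \right)} = -3$
$B{\left(o \right)} = \frac{o}{7}$
$K{\left(w \right)} = - \frac{59}{3 w} - \frac{w}{6}$ ($K{\left(w \right)} = \frac{- \frac{118}{w} - w}{6} = \frac{- w - \frac{118}{w}}{6} = - \frac{59}{3 w} - \frac{w}{6}$)
$\frac{1}{K{\left(B{\left(-8 \right)} \right)} + z{\left(-94,T{\left(-10,4 \right)} \right)}} = \frac{1}{\frac{-118 - \left(\frac{1}{7} \left(-8\right)\right)^{2}}{6 \cdot \frac{1}{7} \left(-8\right)} - 3} = \frac{1}{\frac{-118 - \left(- \frac{8}{7}\right)^{2}}{6 \left(- \frac{8}{7}\right)} - 3} = \frac{1}{\frac{1}{6} \left(- \frac{7}{8}\right) \left(-118 - \frac{64}{49}\right) - 3} = \frac{1}{\frac{1}{6} \left(- \frac{7}{8}\right) \left(- \frac{5846}{49}\right) - 3} = \frac{1}{\frac{2923}{168} - 3} = \frac{1}{\frac{2419}{168}} = \frac{168}{2419}$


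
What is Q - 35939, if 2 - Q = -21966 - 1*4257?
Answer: -9714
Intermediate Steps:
Q = 26225 (Q = 2 - (-21966 - 1*4257) = 2 - (-21966 - 4257) = 2 - 1*(-26223) = 2 + 26223 = 26225)
Q - 35939 = 26225 - 35939 = -9714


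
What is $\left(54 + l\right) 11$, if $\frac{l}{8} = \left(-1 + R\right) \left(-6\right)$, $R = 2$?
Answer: $66$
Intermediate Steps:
$l = -48$ ($l = 8 \left(-1 + 2\right) \left(-6\right) = 8 \cdot 1 \left(-6\right) = 8 \left(-6\right) = -48$)
$\left(54 + l\right) 11 = \left(54 - 48\right) 11 = 6 \cdot 11 = 66$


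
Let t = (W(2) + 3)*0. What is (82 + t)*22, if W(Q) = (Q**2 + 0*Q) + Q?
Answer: 1804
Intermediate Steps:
W(Q) = Q + Q**2 (W(Q) = (Q**2 + 0) + Q = Q**2 + Q = Q + Q**2)
t = 0 (t = (2*(1 + 2) + 3)*0 = (2*3 + 3)*0 = (6 + 3)*0 = 9*0 = 0)
(82 + t)*22 = (82 + 0)*22 = 82*22 = 1804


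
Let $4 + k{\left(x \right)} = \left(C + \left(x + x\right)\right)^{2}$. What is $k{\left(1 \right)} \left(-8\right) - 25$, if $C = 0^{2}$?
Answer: $-25$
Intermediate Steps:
$C = 0$
$k{\left(x \right)} = -4 + 4 x^{2}$ ($k{\left(x \right)} = -4 + \left(0 + \left(x + x\right)\right)^{2} = -4 + \left(0 + 2 x\right)^{2} = -4 + \left(2 x\right)^{2} = -4 + 4 x^{2}$)
$k{\left(1 \right)} \left(-8\right) - 25 = \left(-4 + 4 \cdot 1^{2}\right) \left(-8\right) - 25 = \left(-4 + 4 \cdot 1\right) \left(-8\right) - 25 = \left(-4 + 4\right) \left(-8\right) - 25 = 0 \left(-8\right) - 25 = 0 - 25 = -25$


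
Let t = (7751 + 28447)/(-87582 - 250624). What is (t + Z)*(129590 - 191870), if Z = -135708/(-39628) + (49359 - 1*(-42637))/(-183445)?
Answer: -10779904521211608864/61465207213069 ≈ -1.7538e+5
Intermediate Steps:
Z = 5312334143/1817389615 (Z = -135708*(-1/39628) + (49359 + 42637)*(-1/183445) = 33927/9907 + 91996*(-1/183445) = 33927/9907 - 91996/183445 = 5312334143/1817389615 ≈ 2.9231)
t = -18099/169103 (t = 36198/(-338206) = 36198*(-1/338206) = -18099/169103 ≈ -0.10703)
(t + Z)*(129590 - 191870) = (-18099/169103 + 5312334143/1817389615)*(129590 - 191870) = (865438705941844/307326036065345)*(-62280) = -10779904521211608864/61465207213069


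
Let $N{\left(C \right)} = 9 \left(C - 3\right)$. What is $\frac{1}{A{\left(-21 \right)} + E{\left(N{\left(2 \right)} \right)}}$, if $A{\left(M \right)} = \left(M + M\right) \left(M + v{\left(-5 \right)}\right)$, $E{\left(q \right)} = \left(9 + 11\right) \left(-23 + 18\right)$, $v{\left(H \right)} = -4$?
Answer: $\frac{1}{950} \approx 0.0010526$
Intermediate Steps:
$N{\left(C \right)} = -27 + 9 C$ ($N{\left(C \right)} = 9 \left(-3 + C\right) = -27 + 9 C$)
$E{\left(q \right)} = -100$ ($E{\left(q \right)} = 20 \left(-5\right) = -100$)
$A{\left(M \right)} = 2 M \left(-4 + M\right)$ ($A{\left(M \right)} = \left(M + M\right) \left(M - 4\right) = 2 M \left(-4 + M\right)$)
$\frac{1}{A{\left(-21 \right)} + E{\left(N{\left(2 \right)} \right)}} = \frac{1}{2 \left(-21\right) \left(-4 - 21\right) - 100} = \frac{1}{2 \left(-21\right) \left(-25\right) - 100} = \frac{1}{1050 - 100} = \frac{1}{950}$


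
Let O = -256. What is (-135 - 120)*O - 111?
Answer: 65169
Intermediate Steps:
(-135 - 120)*O - 111 = (-135 - 120)*(-256) - 111 = -255*(-256) - 111 = 65280 - 111 = 65169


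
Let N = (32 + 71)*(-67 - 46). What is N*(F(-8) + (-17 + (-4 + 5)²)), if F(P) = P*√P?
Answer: 186224 + 186224*I*√2 ≈ 1.8622e+5 + 2.6336e+5*I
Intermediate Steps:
N = -11639 (N = 103*(-113) = -11639)
F(P) = P^(3/2)
N*(F(-8) + (-17 + (-4 + 5)²)) = -11639*((-8)^(3/2) + (-17 + (-4 + 5)²)) = -11639*(-16*I*√2 + (-17 + 1²)) = -11639*(-16*I*√2 + (-17 + 1)) = -11639*(-16*I*√2 - 16) = -11639*(-16 - 16*I*√2) = 186224 + 186224*I*√2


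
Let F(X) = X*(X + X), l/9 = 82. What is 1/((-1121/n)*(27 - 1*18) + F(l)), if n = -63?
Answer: 7/7626137 ≈ 9.1790e-7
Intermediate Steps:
l = 738 (l = 9*82 = 738)
F(X) = 2*X² (F(X) = X*(2*X) = 2*X²)
1/((-1121/n)*(27 - 1*18) + F(l)) = 1/((-1121/(-63))*(27 - 1*18) + 2*738²) = 1/((-1121*(-1/63))*(27 - 18) + 2*544644) = 1/((1121/63)*9 + 1089288) = 1/(1121/7 + 1089288) = 1/(7626137/7) = 7/7626137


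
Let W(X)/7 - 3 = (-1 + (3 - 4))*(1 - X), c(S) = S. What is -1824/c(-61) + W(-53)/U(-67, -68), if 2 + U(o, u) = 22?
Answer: -1671/244 ≈ -6.8484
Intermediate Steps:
U(o, u) = 20 (U(o, u) = -2 + 22 = 20)
W(X) = 7 + 14*X (W(X) = 21 + 7*((-1 + (3 - 4))*(1 - X)) = 21 + 7*((-1 - 1)*(1 - X)) = 21 + 7*(-2*(1 - X)) = 21 + 7*(-2 + 2*X) = 21 + (-14 + 14*X) = 7 + 14*X)
-1824/c(-61) + W(-53)/U(-67, -68) = -1824/(-61) + (7 + 14*(-53))/20 = -1824*(-1/61) + (7 - 742)*(1/20) = 1824/61 - 735*1/20 = 1824/61 - 147/4 = -1671/244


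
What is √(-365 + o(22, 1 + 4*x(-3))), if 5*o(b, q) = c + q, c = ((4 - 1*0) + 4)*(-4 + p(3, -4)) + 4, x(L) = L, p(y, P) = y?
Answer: 4*I*√23 ≈ 19.183*I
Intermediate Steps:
c = -4 (c = ((4 - 1*0) + 4)*(-4 + 3) + 4 = ((4 + 0) + 4)*(-1) + 4 = (4 + 4)*(-1) + 4 = 8*(-1) + 4 = -8 + 4 = -4)
o(b, q) = -⅘ + q/5 (o(b, q) = (-4 + q)/5 = -⅘ + q/5)
√(-365 + o(22, 1 + 4*x(-3))) = √(-365 + (-⅘ + (1 + 4*(-3))/5)) = √(-365 + (-⅘ + (1 - 12)/5)) = √(-365 + (-⅘ + (⅕)*(-11))) = √(-365 + (-⅘ - 11/5)) = √(-365 - 3) = √(-368) = 4*I*√23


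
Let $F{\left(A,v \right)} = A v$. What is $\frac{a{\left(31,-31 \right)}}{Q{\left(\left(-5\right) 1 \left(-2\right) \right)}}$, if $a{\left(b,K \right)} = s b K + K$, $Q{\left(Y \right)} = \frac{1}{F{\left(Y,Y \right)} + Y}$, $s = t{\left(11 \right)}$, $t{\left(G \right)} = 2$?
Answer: $-214830$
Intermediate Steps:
$s = 2$
$Q{\left(Y \right)} = \frac{1}{Y + Y^{2}}$ ($Q{\left(Y \right)} = \frac{1}{Y Y + Y} = \frac{1}{Y^{2} + Y} = \frac{1}{Y + Y^{2}}$)
$a{\left(b,K \right)} = K + 2 K b$ ($a{\left(b,K \right)} = 2 b K + K = 2 K b + K = K + 2 K b$)
$\frac{a{\left(31,-31 \right)}}{Q{\left(\left(-5\right) 1 \left(-2\right) \right)}} = \frac{\left(-31\right) \left(1 + 2 \cdot 31\right)}{\frac{1}{\left(-5\right) 1 \left(-2\right)} \frac{1}{1 + \left(-5\right) 1 \left(-2\right)}} = \frac{\left(-31\right) \left(1 + 62\right)}{\frac{1}{\left(-5\right) \left(-2\right)} \frac{1}{1 - -10}} = \frac{\left(-31\right) 63}{\frac{1}{10} \frac{1}{1 + 10}} = - \frac{1953}{\frac{1}{10} \cdot \frac{1}{11}} = - 1953 \frac{1}{\frac{1}{110}} = \left(-1953\right) 110 = -214830$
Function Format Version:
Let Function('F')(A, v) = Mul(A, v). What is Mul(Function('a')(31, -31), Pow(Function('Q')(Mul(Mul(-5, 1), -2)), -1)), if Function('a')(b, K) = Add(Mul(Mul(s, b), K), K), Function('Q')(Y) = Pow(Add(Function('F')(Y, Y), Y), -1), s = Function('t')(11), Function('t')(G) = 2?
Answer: -214830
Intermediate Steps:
s = 2
Function('Q')(Y) = Pow(Add(Y, Pow(Y, 2)), -1) (Function('Q')(Y) = Pow(Add(Mul(Y, Y), Y), -1) = Pow(Add(Pow(Y, 2), Y), -1) = Pow(Add(Y, Pow(Y, 2)), -1))
Function('a')(b, K) = Add(K, Mul(2, K, b)) (Function('a')(b, K) = Add(Mul(Mul(2, b), K), K) = Add(Mul(2, K, b), K) = Add(K, Mul(2, K, b)))
Mul(Function('a')(31, -31), Pow(Function('Q')(Mul(Mul(-5, 1), -2)), -1)) = Mul(Mul(-31, Add(1, Mul(2, 31))), Pow(Mul(Pow(Mul(Mul(-5, 1), -2), -1), Pow(Add(1, Mul(Mul(-5, 1), -2)), -1)), -1)) = Mul(Mul(-31, Add(1, 62)), Pow(Mul(Pow(Mul(-5, -2), -1), Pow(Add(1, Mul(-5, -2)), -1)), -1)) = Mul(Mul(-31, 63), Pow(Mul(Pow(10, -1), Pow(Add(1, 10), -1)), -1)) = Mul(-1953, Pow(Mul(Rational(1, 10), Pow(11, -1)), -1)) = Mul(-1953, Pow(Mul(Rational(1, 10), Rational(1, 11)), -1)) = Mul(-1953, Pow(Rational(1, 110), -1)) = Mul(-1953, 110) = -214830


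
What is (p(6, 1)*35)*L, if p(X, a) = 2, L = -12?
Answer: -840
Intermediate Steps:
(p(6, 1)*35)*L = (2*35)*(-12) = 70*(-12) = -840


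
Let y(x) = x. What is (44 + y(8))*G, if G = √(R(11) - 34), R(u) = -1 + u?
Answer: 104*I*√6 ≈ 254.75*I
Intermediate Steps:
G = 2*I*√6 (G = √((-1 + 11) - 34) = √(10 - 34) = √(-24) = 2*I*√6 ≈ 4.899*I)
(44 + y(8))*G = (44 + 8)*(2*I*√6) = 52*(2*I*√6) = 104*I*√6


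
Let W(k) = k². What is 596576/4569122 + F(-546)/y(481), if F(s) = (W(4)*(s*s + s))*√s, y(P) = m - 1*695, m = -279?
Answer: 298288/2284561 - 2380560*I*√546/487 ≈ 0.13057 - 1.1422e+5*I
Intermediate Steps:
y(P) = -974 (y(P) = -279 - 1*695 = -279 - 695 = -974)
F(s) = √s*(16*s + 16*s²) (F(s) = (4²*(s*s + s))*√s = (16*(s² + s))*√s = (16*(s + s²))*√s = (16*s + 16*s²)*√s = √s*(16*s + 16*s²))
596576/4569122 + F(-546)/y(481) = 596576/4569122 + (16*(-546)^(3/2)*(1 - 546))/(-974) = 596576*(1/4569122) + (16*(-546*I*√546)*(-545))*(-1/974) = 298288/2284561 + (4761120*I*√546)*(-1/974) = 298288/2284561 - 2380560*I*√546/487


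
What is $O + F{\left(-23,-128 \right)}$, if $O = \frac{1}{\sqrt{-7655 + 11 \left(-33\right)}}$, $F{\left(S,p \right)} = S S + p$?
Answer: $401 - \frac{i \sqrt{8018}}{8018} \approx 401.0 - 0.011168 i$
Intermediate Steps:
$F{\left(S,p \right)} = p + S^{2}$ ($F{\left(S,p \right)} = S^{2} + p = p + S^{2}$)
$O = - \frac{i \sqrt{8018}}{8018}$ ($O = \frac{1}{\sqrt{-7655 - 363}} = \frac{1}{\sqrt{-8018}} = \frac{1}{i \sqrt{8018}} = - \frac{i \sqrt{8018}}{8018} \approx - 0.011168 i$)
$O + F{\left(-23,-128 \right)} = - \frac{i \sqrt{8018}}{8018} - \left(128 - \left(-23\right)^{2}\right) = - \frac{i \sqrt{8018}}{8018} + \left(-128 + 529\right) = - \frac{i \sqrt{8018}}{8018} + 401 = 401 - \frac{i \sqrt{8018}}{8018}$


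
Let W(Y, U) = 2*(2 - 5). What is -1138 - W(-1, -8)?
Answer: -1132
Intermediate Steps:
W(Y, U) = -6 (W(Y, U) = 2*(-3) = -6)
-1138 - W(-1, -8) = -1138 - 1*(-6) = -1138 + 6 = -1132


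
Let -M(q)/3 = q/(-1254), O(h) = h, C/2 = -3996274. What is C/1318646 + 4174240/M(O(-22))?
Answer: -52291280347154/659323 ≈ -7.9311e+7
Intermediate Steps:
C = -7992548 (C = 2*(-3996274) = -7992548)
M(q) = q/418 (M(q) = -3*q/(-1254) = -3*q*(-1)/1254 = -(-1)*q/418 = q/418)
C/1318646 + 4174240/M(O(-22)) = -7992548/1318646 + 4174240/(((1/418)*(-22))) = -7992548*1/1318646 + 4174240/(-1/19) = -3996274/659323 + 4174240*(-19) = -3996274/659323 - 79310560 = -52291280347154/659323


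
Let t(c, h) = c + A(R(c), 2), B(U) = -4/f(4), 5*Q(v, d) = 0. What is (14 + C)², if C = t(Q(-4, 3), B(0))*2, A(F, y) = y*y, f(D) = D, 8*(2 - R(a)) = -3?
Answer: 484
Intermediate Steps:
Q(v, d) = 0 (Q(v, d) = (⅕)*0 = 0)
R(a) = 19/8 (R(a) = 2 - ⅛*(-3) = 2 + 3/8 = 19/8)
A(F, y) = y²
B(U) = -1 (B(U) = -4/4 = -4*¼ = -1)
t(c, h) = 4 + c (t(c, h) = c + 2² = c + 4 = 4 + c)
C = 8 (C = (4 + 0)*2 = 4*2 = 8)
(14 + C)² = (14 + 8)² = 22² = 484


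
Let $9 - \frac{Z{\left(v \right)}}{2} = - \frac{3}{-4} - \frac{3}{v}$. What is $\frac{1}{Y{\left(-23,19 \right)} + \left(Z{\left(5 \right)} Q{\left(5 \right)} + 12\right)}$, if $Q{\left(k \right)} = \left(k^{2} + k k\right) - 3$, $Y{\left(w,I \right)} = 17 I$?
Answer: $\frac{10}{11669} \approx 0.00085697$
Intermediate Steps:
$Z{\left(v \right)} = \frac{33}{2} + \frac{6}{v}$ ($Z{\left(v \right)} = 18 - 2 \left(- \frac{3}{-4} - \frac{3}{v}\right) = 18 - 2 \left(\left(-3\right) \left(- \frac{1}{4}\right) - \frac{3}{v}\right) = 18 - 2 \left(\frac{3}{4} - \frac{3}{v}\right) = 18 - \left(\frac{3}{2} - \frac{6}{v}\right) = \frac{33}{2} + \frac{6}{v}$)
$Q{\left(k \right)} = -3 + 2 k^{2}$ ($Q{\left(k \right)} = \left(k^{2} + k^{2}\right) - 3 = 2 k^{2} - 3 = -3 + 2 k^{2}$)
$\frac{1}{Y{\left(-23,19 \right)} + \left(Z{\left(5 \right)} Q{\left(5 \right)} + 12\right)} = \frac{1}{17 \cdot 19 + \left(\left(\frac{33}{2} + \frac{6}{5}\right) \left(-3 + 2 \cdot 5^{2}\right) + 12\right)} = \frac{1}{323 + \left(\left(\frac{33}{2} + 6 \cdot \frac{1}{5}\right) \left(-3 + 2 \cdot 25\right) + 12\right)} = \frac{1}{323 + \left(\left(\frac{33}{2} + \frac{6}{5}\right) \left(-3 + 50\right) + 12\right)} = \frac{1}{323 + \left(\frac{177}{10} \cdot 47 + 12\right)} = \frac{1}{323 + \left(\frac{8319}{10} + 12\right)} = \frac{1}{323 + \frac{8439}{10}} = \frac{1}{\frac{11669}{10}} = \frac{10}{11669}$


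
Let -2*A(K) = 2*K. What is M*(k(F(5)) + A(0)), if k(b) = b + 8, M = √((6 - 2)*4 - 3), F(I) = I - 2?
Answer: 11*√13 ≈ 39.661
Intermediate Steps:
A(K) = -K
F(I) = -2 + I
M = √13 (M = √(4*4 - 3) = √(16 - 3) = √13 ≈ 3.6056)
k(b) = 8 + b
M*(k(F(5)) + A(0)) = √13*((8 + (-2 + 5)) - 1*0) = √13*((8 + 3) + 0) = √13*(11 + 0) = √13*11 = 11*√13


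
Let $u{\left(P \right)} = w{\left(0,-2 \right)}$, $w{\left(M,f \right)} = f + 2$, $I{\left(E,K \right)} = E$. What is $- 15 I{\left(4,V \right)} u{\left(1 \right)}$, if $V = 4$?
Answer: $0$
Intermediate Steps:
$w{\left(M,f \right)} = 2 + f$
$u{\left(P \right)} = 0$ ($u{\left(P \right)} = 2 - 2 = 0$)
$- 15 I{\left(4,V \right)} u{\left(1 \right)} = \left(-15\right) 4 \cdot 0 = \left(-60\right) 0 = 0$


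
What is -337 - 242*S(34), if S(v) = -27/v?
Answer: -2462/17 ≈ -144.82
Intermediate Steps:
-337 - 242*S(34) = -337 - (-6534)/34 = -337 - 242*(-27/34) = -337 + 3267/17 = -2462/17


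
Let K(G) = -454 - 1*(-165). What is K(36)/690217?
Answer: -17/40601 ≈ -0.00041871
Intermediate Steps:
K(G) = -289 (K(G) = -454 + 165 = -289)
K(36)/690217 = -289/690217 = -289*1/690217 = -17/40601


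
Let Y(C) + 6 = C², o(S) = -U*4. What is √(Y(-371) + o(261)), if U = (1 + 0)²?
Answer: √137631 ≈ 370.99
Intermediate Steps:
U = 1 (U = 1² = 1)
o(S) = -4 (o(S) = -1*1*4 = -1*4 = -4)
Y(C) = -6 + C²
√(Y(-371) + o(261)) = √((-6 + (-371)²) - 4) = √((-6 + 137641) - 4) = √(137635 - 4) = √137631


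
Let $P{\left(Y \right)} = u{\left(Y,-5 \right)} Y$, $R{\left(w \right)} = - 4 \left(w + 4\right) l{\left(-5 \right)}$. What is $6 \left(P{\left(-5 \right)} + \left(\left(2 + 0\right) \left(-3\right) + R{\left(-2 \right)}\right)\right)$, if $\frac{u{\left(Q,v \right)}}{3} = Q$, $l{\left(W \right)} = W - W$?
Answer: $414$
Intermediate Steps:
$l{\left(W \right)} = 0$
$u{\left(Q,v \right)} = 3 Q$
$R{\left(w \right)} = 0$ ($R{\left(w \right)} = - 4 \left(w + 4\right) 0 = - 4 \left(4 + w\right) 0 = \left(-16 - 4 w\right) 0 = 0$)
$P{\left(Y \right)} = 3 Y^{2}$ ($P{\left(Y \right)} = 3 Y Y = 3 Y^{2}$)
$6 \left(P{\left(-5 \right)} + \left(\left(2 + 0\right) \left(-3\right) + R{\left(-2 \right)}\right)\right) = 6 \left(3 \left(-5\right)^{2} + \left(\left(2 + 0\right) \left(-3\right) + 0\right)\right) = 6 \left(3 \cdot 25 + \left(2 \left(-3\right) + 0\right)\right) = 6 \left(75 + \left(-6 + 0\right)\right) = 6 \left(75 - 6\right) = 6 \cdot 69 = 414$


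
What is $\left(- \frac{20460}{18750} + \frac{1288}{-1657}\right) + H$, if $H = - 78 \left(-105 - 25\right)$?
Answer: $\frac{10499302426}{1035625} \approx 10138.0$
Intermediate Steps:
$H = 10140$ ($H = \left(-78\right) \left(-130\right) = 10140$)
$\left(- \frac{20460}{18750} + \frac{1288}{-1657}\right) + H = \left(- \frac{20460}{18750} + \frac{1288}{-1657}\right) + 10140 = \left(\left(-20460\right) \frac{1}{18750} + 1288 \left(- \frac{1}{1657}\right)\right) + 10140 = \left(- \frac{682}{625} - \frac{1288}{1657}\right) + 10140 = - \frac{1935074}{1035625} + 10140 = \frac{10499302426}{1035625}$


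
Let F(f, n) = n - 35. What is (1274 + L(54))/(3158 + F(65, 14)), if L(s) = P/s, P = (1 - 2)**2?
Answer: 68797/169398 ≈ 0.40613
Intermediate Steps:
P = 1 (P = (-1)**2 = 1)
F(f, n) = -35 + n
L(s) = 1/s
(1274 + L(54))/(3158 + F(65, 14)) = (1274 + 1/54)/(3158 + (-35 + 14)) = (1274 + 1/54)/(3158 - 21) = (68797/54)/3137 = (68797/54)*(1/3137) = 68797/169398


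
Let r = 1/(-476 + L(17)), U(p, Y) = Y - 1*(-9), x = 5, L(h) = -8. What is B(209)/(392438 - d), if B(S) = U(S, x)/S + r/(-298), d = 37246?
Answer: 183587/973370998336 ≈ 1.8861e-7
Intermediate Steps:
U(p, Y) = 9 + Y (U(p, Y) = Y + 9 = 9 + Y)
r = -1/484 (r = 1/(-476 - 8) = 1/(-484) = -1/484 ≈ -0.0020661)
B(S) = 1/144232 + 14/S (B(S) = (9 + 5)/S - 1/484/(-298) = 14/S - 1/484*(-1/298) = 14/S + 1/144232 = 1/144232 + 14/S)
B(209)/(392438 - d) = ((1/144232)*(2019248 + 209)/209)/(392438 - 1*37246) = ((1/144232)*(1/209)*2019457)/(392438 - 37246) = (183587/2740408)/355192 = (183587/2740408)*(1/355192) = 183587/973370998336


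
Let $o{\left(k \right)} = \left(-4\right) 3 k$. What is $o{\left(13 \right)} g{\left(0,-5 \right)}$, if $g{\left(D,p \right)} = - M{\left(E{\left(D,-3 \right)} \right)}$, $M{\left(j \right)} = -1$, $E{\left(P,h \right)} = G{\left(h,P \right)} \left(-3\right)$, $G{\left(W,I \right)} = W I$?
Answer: $-156$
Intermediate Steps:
$G{\left(W,I \right)} = I W$
$E{\left(P,h \right)} = - 3 P h$ ($E{\left(P,h \right)} = P h \left(-3\right) = - 3 P h$)
$g{\left(D,p \right)} = 1$ ($g{\left(D,p \right)} = \left(-1\right) \left(-1\right) = 1$)
$o{\left(k \right)} = - 12 k$
$o{\left(13 \right)} g{\left(0,-5 \right)} = \left(-12\right) 13 \cdot 1 = \left(-156\right) 1 = -156$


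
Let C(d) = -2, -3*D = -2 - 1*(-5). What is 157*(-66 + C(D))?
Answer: -10676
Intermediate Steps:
D = -1 (D = -(-2 - 1*(-5))/3 = -(-2 + 5)/3 = -1/3*3 = -1)
157*(-66 + C(D)) = 157*(-66 - 2) = 157*(-68) = -10676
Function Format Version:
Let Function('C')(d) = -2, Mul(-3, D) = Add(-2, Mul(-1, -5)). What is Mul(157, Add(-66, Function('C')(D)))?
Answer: -10676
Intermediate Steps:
D = -1 (D = Mul(Rational(-1, 3), Add(-2, Mul(-1, -5))) = Mul(Rational(-1, 3), Add(-2, 5)) = Mul(Rational(-1, 3), 3) = -1)
Mul(157, Add(-66, Function('C')(D))) = Mul(157, Add(-66, -2)) = Mul(157, -68) = -10676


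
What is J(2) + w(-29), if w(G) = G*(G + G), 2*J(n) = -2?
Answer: 1681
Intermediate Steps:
J(n) = -1 (J(n) = (1/2)*(-2) = -1)
w(G) = 2*G**2 (w(G) = G*(2*G) = 2*G**2)
J(2) + w(-29) = -1 + 2*(-29)**2 = -1 + 2*841 = -1 + 1682 = 1681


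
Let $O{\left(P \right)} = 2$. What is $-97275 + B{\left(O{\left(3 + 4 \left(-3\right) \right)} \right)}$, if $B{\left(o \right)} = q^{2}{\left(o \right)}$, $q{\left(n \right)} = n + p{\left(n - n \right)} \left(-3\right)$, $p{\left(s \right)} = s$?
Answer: $-97271$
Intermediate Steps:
$q{\left(n \right)} = n$ ($q{\left(n \right)} = n + \left(n - n\right) \left(-3\right) = n + 0 \left(-3\right) = n + 0 = n$)
$B{\left(o \right)} = o^{2}$
$-97275 + B{\left(O{\left(3 + 4 \left(-3\right) \right)} \right)} = -97275 + 2^{2} = -97275 + 4 = -97271$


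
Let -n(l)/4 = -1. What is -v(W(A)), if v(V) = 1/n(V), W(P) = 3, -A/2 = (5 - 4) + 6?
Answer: -¼ ≈ -0.25000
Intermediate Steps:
n(l) = 4 (n(l) = -4*(-1) = 4)
A = -14 (A = -2*((5 - 4) + 6) = -2*(1 + 6) = -2*7 = -14)
v(V) = ¼ (v(V) = 1/4 = ¼)
-v(W(A)) = -1*¼ = -¼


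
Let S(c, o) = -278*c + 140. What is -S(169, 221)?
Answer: 46842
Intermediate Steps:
S(c, o) = 140 - 278*c
-S(169, 221) = -(140 - 278*169) = -(140 - 46982) = -1*(-46842) = 46842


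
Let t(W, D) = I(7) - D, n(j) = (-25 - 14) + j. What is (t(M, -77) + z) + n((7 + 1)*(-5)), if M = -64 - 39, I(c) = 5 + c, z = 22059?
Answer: 22069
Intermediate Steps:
M = -103
n(j) = -39 + j
t(W, D) = 12 - D (t(W, D) = (5 + 7) - D = 12 - D)
(t(M, -77) + z) + n((7 + 1)*(-5)) = ((12 - 1*(-77)) + 22059) + (-39 + (7 + 1)*(-5)) = ((12 + 77) + 22059) + (-39 + 8*(-5)) = (89 + 22059) + (-39 - 40) = 22148 - 79 = 22069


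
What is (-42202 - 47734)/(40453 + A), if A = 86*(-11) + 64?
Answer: -12848/5653 ≈ -2.2728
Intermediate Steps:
A = -882 (A = -946 + 64 = -882)
(-42202 - 47734)/(40453 + A) = (-42202 - 47734)/(40453 - 882) = -89936/39571 = -89936*1/39571 = -12848/5653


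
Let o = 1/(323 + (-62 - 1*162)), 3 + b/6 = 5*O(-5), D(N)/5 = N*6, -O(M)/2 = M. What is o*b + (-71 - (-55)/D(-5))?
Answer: -7537/110 ≈ -68.518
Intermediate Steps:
O(M) = -2*M
D(N) = 30*N (D(N) = 5*(N*6) = 5*(6*N) = 30*N)
b = 282 (b = -18 + 6*(5*(-2*(-5))) = -18 + 6*(5*10) = -18 + 6*50 = -18 + 300 = 282)
o = 1/99 (o = 1/(323 + (-62 - 162)) = 1/(323 - 224) = 1/99 ≈ 0.010101)
o*b + (-71 - (-55)/D(-5)) = (1/99)*282 + (-71 - (-55)/(30*(-5))) = 94/33 + (-71 - (-55)/(-150)) = 94/33 + (-71 - (-55)*(-1)/150) = 94/33 + (-71 - 1*11/30) = 94/33 + (-71 - 11/30) = 94/33 - 2141/30 = -7537/110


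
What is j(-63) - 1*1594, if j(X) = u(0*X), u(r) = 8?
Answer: -1586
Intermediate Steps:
j(X) = 8
j(-63) - 1*1594 = 8 - 1*1594 = 8 - 1594 = -1586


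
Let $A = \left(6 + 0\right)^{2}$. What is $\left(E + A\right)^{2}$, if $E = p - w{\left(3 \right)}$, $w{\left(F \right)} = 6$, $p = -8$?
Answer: $484$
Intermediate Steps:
$A = 36$ ($A = 6^{2} = 36$)
$E = -14$ ($E = -8 - 6 = -14$)
$\left(E + A\right)^{2} = \left(-14 + 36\right)^{2} = 22^{2} = 484$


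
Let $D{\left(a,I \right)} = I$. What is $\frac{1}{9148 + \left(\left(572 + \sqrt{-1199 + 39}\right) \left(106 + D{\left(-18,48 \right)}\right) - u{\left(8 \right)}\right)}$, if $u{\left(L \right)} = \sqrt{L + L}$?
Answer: $\frac{6077}{592598274} - \frac{77 i \sqrt{290}}{2370393096} \approx 1.0255 \cdot 10^{-5} - 5.5318 \cdot 10^{-7} i$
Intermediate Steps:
$u{\left(L \right)} = \sqrt{2} \sqrt{L}$ ($u{\left(L \right)} = \sqrt{2 L} = \sqrt{2} \sqrt{L}$)
$\frac{1}{9148 + \left(\left(572 + \sqrt{-1199 + 39}\right) \left(106 + D{\left(-18,48 \right)}\right) - u{\left(8 \right)}\right)} = \frac{1}{9148 - \left(\sqrt{2} \sqrt{8} - \left(572 + \sqrt{-1199 + 39}\right) \left(106 + 48\right)\right)} = \frac{1}{9148 - \left(\sqrt{2} \cdot 2 \sqrt{2} - \left(572 + \sqrt{-1160}\right) 154\right)} = \frac{1}{9148 + \left(\left(572 + 2 i \sqrt{290}\right) 154 - 4\right)} = \frac{1}{9148 + \left(\left(88088 + 308 i \sqrt{290}\right) - 4\right)} = \frac{1}{9148 + \left(88084 + 308 i \sqrt{290}\right)} = \frac{1}{97232 + 308 i \sqrt{290}}$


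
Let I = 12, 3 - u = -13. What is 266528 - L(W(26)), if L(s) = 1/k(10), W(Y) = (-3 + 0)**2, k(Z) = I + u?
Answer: 7462783/28 ≈ 2.6653e+5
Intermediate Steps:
u = 16 (u = 3 - 1*(-13) = 3 + 13 = 16)
k(Z) = 28 (k(Z) = 12 + 16 = 28)
W(Y) = 9 (W(Y) = (-3)**2 = 9)
L(s) = 1/28
266528 - L(W(26)) = 266528 - 1*1/28 = 266528 - 1/28 = 7462783/28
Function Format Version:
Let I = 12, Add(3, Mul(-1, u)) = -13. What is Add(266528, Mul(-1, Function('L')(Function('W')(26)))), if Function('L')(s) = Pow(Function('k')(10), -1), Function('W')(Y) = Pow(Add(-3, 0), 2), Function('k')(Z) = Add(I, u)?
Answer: Rational(7462783, 28) ≈ 2.6653e+5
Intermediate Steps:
u = 16 (u = Add(3, Mul(-1, -13)) = Add(3, 13) = 16)
Function('k')(Z) = 28 (Function('k')(Z) = Add(12, 16) = 28)
Function('W')(Y) = 9 (Function('W')(Y) = Pow(-3, 2) = 9)
Function('L')(s) = Rational(1, 28) (Function('L')(s) = Pow(28, -1) = Rational(1, 28))
Add(266528, Mul(-1, Function('L')(Function('W')(26)))) = Add(266528, Mul(-1, Rational(1, 28))) = Add(266528, Rational(-1, 28)) = Rational(7462783, 28)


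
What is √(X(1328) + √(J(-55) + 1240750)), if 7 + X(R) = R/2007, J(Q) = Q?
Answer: √(-2836783 + 1342683*√137855)/669 ≈ 33.280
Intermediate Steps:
X(R) = -7 + R/2007
√(X(1328) + √(J(-55) + 1240750)) = √((-7 + (1/2007)*1328) + √(-55 + 1240750)) = √((-7 + 1328/2007) + √1240695) = √(-12721/2007 + 3*√137855)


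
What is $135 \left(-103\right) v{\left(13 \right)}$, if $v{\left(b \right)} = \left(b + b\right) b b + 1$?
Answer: $-61112475$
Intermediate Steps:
$v{\left(b \right)} = 1 + 2 b^{3}$ ($v{\left(b \right)} = 2 b b b + 1 = 2 b^{2} b + 1 = 2 b^{3} + 1 = 1 + 2 b^{3}$)
$135 \left(-103\right) v{\left(13 \right)} = 135 \left(-103\right) \left(1 + 2 \cdot 13^{3}\right) = - 13905 \left(1 + 2 \cdot 2197\right) = - 13905 \left(1 + 4394\right) = \left(-13905\right) 4395 = -61112475$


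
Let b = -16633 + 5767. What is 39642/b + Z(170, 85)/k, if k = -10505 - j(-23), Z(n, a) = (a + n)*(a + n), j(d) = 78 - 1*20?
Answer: -62516672/6376531 ≈ -9.8042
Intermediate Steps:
b = -10866
j(d) = 58 (j(d) = 78 - 20 = 58)
Z(n, a) = (a + n)²
k = -10563 (k = -10505 - 1*58 = -10505 - 58 = -10563)
39642/b + Z(170, 85)/k = 39642/(-10866) + (85 + 170)²/(-10563) = 39642*(-1/10866) + 255²*(-1/10563) = -6607/1811 + 65025*(-1/10563) = -6607/1811 - 21675/3521 = -62516672/6376531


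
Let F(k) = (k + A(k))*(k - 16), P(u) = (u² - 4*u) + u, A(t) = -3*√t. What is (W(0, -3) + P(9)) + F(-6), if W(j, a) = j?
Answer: 186 + 66*I*√6 ≈ 186.0 + 161.67*I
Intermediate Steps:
P(u) = u² - 3*u
F(k) = (-16 + k)*(k - 3*√k) (F(k) = (k - 3*√k)*(k - 16) = (k - 3*√k)*(-16 + k) = (-16 + k)*(k - 3*√k))
(W(0, -3) + P(9)) + F(-6) = (0 + 9*(-3 + 9)) + ((-6)² - 16*(-6) - (-18)*I*√6 + 48*√(-6)) = (0 + 9*6) + (36 + 96 - (-18)*I*√6 + 48*(I*√6)) = (0 + 54) + (36 + 96 + 18*I*√6 + 48*I*√6) = 54 + (132 + 66*I*√6) = 186 + 66*I*√6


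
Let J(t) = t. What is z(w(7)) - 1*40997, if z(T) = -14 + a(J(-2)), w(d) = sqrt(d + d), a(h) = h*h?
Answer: -41007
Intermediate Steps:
a(h) = h**2
w(d) = sqrt(2)*sqrt(d) (w(d) = sqrt(2*d) = sqrt(2)*sqrt(d))
z(T) = -10 (z(T) = -14 + (-2)**2 = -14 + 4 = -10)
z(w(7)) - 1*40997 = -10 - 1*40997 = -10 - 40997 = -41007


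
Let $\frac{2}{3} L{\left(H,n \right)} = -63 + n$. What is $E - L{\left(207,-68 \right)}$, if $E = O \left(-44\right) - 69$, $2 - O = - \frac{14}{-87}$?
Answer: $\frac{8105}{174} \approx 46.58$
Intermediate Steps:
$L{\left(H,n \right)} = - \frac{189}{2} + \frac{3 n}{2}$ ($L{\left(H,n \right)} = \frac{3 \left(-63 + n\right)}{2} = - \frac{189}{2} + \frac{3 n}{2}$)
$O = \frac{160}{87}$ ($O = 2 - - \frac{14}{-87} = 2 - \left(-14\right) \left(- \frac{1}{87}\right) = 2 - \frac{14}{87} = \frac{160}{87} \approx 1.8391$)
$E = - \frac{13043}{87}$ ($E = \frac{160}{87} \left(-44\right) - 69 = - \frac{7040}{87} - 69 = - \frac{13043}{87} \approx -149.92$)
$E - L{\left(207,-68 \right)} = - \frac{13043}{87} - \left(- \frac{189}{2} + \frac{3}{2} \left(-68\right)\right) = - \frac{13043}{87} - \left(- \frac{189}{2} - 102\right) = - \frac{13043}{87} - - \frac{393}{2} = - \frac{13043}{87} + \frac{393}{2} = \frac{8105}{174}$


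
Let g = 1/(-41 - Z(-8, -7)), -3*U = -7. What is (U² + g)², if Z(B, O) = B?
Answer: 287296/9801 ≈ 29.313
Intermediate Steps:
U = 7/3 (U = -⅓*(-7) = 7/3 ≈ 2.3333)
g = -1/33 (g = 1/(-41 - 1*(-8)) = 1/(-41 + 8) = 1/(-33) = -1/33 ≈ -0.030303)
(U² + g)² = ((7/3)² - 1/33)² = (49/9 - 1/33)² = (536/99)² = 287296/9801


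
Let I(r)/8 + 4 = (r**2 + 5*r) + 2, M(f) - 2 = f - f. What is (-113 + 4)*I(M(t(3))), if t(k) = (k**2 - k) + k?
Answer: -10464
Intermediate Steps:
t(k) = k**2
M(f) = 2 (M(f) = 2 + (f - f) = 2 + 0 = 2)
I(r) = -16 + 8*r**2 + 40*r (I(r) = -32 + 8*((r**2 + 5*r) + 2) = -32 + 8*(2 + r**2 + 5*r) = -32 + (16 + 8*r**2 + 40*r) = -16 + 8*r**2 + 40*r)
(-113 + 4)*I(M(t(3))) = (-113 + 4)*(-16 + 8*2**2 + 40*2) = -109*(-16 + 8*4 + 80) = -109*(-16 + 32 + 80) = -109*96 = -10464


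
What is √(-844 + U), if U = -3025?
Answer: I*√3869 ≈ 62.201*I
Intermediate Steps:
√(-844 + U) = √(-844 - 3025) = √(-3869) = I*√3869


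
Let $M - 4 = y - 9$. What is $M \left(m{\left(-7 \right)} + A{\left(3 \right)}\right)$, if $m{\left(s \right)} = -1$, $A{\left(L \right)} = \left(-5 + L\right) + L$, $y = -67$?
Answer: $0$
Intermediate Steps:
$A{\left(L \right)} = -5 + 2 L$
$M = -72$ ($M = 4 - 76 = -72$)
$M \left(m{\left(-7 \right)} + A{\left(3 \right)}\right) = - 72 \left(-1 + \left(-5 + 2 \cdot 3\right)\right) = - 72 \left(-1 + \left(-5 + 6\right)\right) = - 72 \left(-1 + 1\right) = \left(-72\right) 0 = 0$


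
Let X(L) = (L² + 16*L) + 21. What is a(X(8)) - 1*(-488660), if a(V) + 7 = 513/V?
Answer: 34694534/71 ≈ 4.8866e+5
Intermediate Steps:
X(L) = 21 + L² + 16*L
a(V) = -7 + 513/V
a(X(8)) - 1*(-488660) = (-7 + 513/(21 + 8² + 16*8)) - 1*(-488660) = (-7 + 513/(21 + 64 + 128)) + 488660 = (-7 + 513/213) + 488660 = (-7 + 513*(1/213)) + 488660 = (-7 + 171/71) + 488660 = -326/71 + 488660 = 34694534/71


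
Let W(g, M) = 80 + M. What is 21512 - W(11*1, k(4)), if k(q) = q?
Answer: 21428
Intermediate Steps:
21512 - W(11*1, k(4)) = 21512 - (80 + 4) = 21512 - 1*84 = 21512 - 84 = 21428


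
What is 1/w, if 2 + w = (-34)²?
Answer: 1/1154 ≈ 0.00086655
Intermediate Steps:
w = 1154 (w = -2 + (-34)² = -2 + 1156 = 1154)
1/w = 1/1154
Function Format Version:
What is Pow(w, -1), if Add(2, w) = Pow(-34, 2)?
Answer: Rational(1, 1154) ≈ 0.00086655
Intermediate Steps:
w = 1154 (w = Add(-2, Pow(-34, 2)) = Add(-2, 1156) = 1154)
Pow(w, -1) = Pow(1154, -1) = Rational(1, 1154)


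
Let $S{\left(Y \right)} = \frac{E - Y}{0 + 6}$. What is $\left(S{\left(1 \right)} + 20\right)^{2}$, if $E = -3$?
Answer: $\frac{3364}{9} \approx 373.78$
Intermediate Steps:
$S{\left(Y \right)} = - \frac{1}{2} - \frac{Y}{6}$ ($S{\left(Y \right)} = \frac{-3 - Y}{0 + 6} = \frac{-3 - Y}{6} = \left(-3 - Y\right) \frac{1}{6} = - \frac{1}{2} - \frac{Y}{6}$)
$\left(S{\left(1 \right)} + 20\right)^{2} = \left(\left(- \frac{1}{2} - \frac{1}{6}\right) + 20\right)^{2} = \left(- \frac{2}{3} + 20\right)^{2} = \left(\frac{58}{3}\right)^{2} = \frac{3364}{9}$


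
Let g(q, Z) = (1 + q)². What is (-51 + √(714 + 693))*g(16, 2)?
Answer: -14739 + 289*√1407 ≈ -3898.6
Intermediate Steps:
(-51 + √(714 + 693))*g(16, 2) = (-51 + √(714 + 693))*(1 + 16)² = (-51 + √1407)*17² = (-51 + √1407)*289 = -14739 + 289*√1407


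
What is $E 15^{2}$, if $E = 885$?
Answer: $199125$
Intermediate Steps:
$E 15^{2} = 885 \cdot 15^{2} = 885 \cdot 225 = 199125$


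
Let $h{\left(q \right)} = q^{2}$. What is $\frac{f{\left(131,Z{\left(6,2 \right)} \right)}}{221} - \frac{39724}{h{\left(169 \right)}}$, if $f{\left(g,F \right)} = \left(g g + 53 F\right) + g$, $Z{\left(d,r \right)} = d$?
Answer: $\frac{38013862}{485537} \approx 78.292$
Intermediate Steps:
$f{\left(g,F \right)} = g + g^{2} + 53 F$ ($f{\left(g,F \right)} = \left(g^{2} + 53 F\right) + g = g + g^{2} + 53 F$)
$\frac{f{\left(131,Z{\left(6,2 \right)} \right)}}{221} - \frac{39724}{h{\left(169 \right)}} = \frac{131 + 131^{2} + 53 \cdot 6}{221} - \frac{39724}{169^{2}} = \left(131 + 17161 + 318\right) \frac{1}{221} - \frac{39724}{28561} = 17610 \cdot \frac{1}{221} - \frac{39724}{28561} = \frac{17610}{221} - \frac{39724}{28561} = \frac{38013862}{485537}$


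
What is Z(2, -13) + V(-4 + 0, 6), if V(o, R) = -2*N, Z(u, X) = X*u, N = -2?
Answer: -22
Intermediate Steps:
V(o, R) = 4 (V(o, R) = -2*(-2) = 4)
Z(2, -13) + V(-4 + 0, 6) = -13*2 + 4 = -26 + 4 = -22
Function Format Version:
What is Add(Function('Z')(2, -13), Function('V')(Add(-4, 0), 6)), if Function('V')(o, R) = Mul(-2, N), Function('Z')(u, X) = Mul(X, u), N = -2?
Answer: -22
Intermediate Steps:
Function('V')(o, R) = 4 (Function('V')(o, R) = Mul(-2, -2) = 4)
Add(Function('Z')(2, -13), Function('V')(Add(-4, 0), 6)) = Add(Mul(-13, 2), 4) = Add(-26, 4) = -22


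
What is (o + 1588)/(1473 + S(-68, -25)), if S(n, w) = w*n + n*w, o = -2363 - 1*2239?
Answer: -274/443 ≈ -0.61851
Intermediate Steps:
o = -4602 (o = -2363 - 2239 = -4602)
S(n, w) = 2*n*w (S(n, w) = n*w + n*w = 2*n*w)
(o + 1588)/(1473 + S(-68, -25)) = (-4602 + 1588)/(1473 + 2*(-68)*(-25)) = -3014/(1473 + 3400) = -3014/4873 = -3014*1/4873 = -274/443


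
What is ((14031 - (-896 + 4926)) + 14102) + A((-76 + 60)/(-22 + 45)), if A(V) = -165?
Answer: 23938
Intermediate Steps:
((14031 - (-896 + 4926)) + 14102) + A((-76 + 60)/(-22 + 45)) = ((14031 - (-896 + 4926)) + 14102) - 165 = ((14031 - 1*4030) + 14102) - 165 = ((14031 - 4030) + 14102) - 165 = (10001 + 14102) - 165 = 24103 - 165 = 23938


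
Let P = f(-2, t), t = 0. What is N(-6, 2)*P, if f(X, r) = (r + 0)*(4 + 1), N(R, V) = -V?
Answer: 0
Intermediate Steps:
f(X, r) = 5*r (f(X, r) = r*5 = 5*r)
P = 0 (P = 5*0 = 0)
N(-6, 2)*P = -1*2*0 = -2*0 = 0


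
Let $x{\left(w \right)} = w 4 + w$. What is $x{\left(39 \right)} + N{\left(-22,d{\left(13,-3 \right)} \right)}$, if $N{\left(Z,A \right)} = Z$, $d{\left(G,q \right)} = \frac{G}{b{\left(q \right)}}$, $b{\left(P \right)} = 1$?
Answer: $173$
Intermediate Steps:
$x{\left(w \right)} = 5 w$ ($x{\left(w \right)} = 4 w + w = 5 w$)
$d{\left(G,q \right)} = G$ ($d{\left(G,q \right)} = \frac{G}{1} = G 1 = G$)
$x{\left(39 \right)} + N{\left(-22,d{\left(13,-3 \right)} \right)} = 5 \cdot 39 - 22 = 195 - 22 = 173$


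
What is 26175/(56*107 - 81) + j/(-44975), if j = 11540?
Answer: 863041/206885 ≈ 4.1716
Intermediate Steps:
26175/(56*107 - 81) + j/(-44975) = 26175/(56*107 - 81) + 11540/(-44975) = 26175/(5992 - 81) + 11540*(-1/44975) = 26175/5911 - 2308/8995 = 863041/206885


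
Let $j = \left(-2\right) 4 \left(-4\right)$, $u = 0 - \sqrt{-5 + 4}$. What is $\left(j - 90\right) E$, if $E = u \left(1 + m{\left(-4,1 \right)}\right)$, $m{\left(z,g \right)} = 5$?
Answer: $348 i \approx 348.0 i$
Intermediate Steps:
$u = - i$ ($u = 0 - \sqrt{-1} = 0 - i = - i \approx - 1.0 i$)
$E = - 6 i$ ($E = - i \left(1 + 5\right) = - i 6 = - 6 i \approx - 6.0 i$)
$j = 32$ ($j = \left(-8\right) \left(-4\right) = 32$)
$\left(j - 90\right) E = \left(32 - 90\right) \left(- 6 i\right) = - 58 \left(- 6 i\right) = 348 i$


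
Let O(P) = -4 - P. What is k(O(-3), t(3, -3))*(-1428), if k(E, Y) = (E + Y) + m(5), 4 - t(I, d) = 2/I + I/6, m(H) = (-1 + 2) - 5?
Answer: 3094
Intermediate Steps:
m(H) = -4 (m(H) = 1 - 5 = -4)
t(I, d) = 4 - 2/I - I/6 (t(I, d) = 4 - (2/I + I/6) = 4 + (-2/I - I/6) = 4 - 2/I - I/6)
k(E, Y) = -4 + E + Y (k(E, Y) = (E + Y) - 4 = -4 + E + Y)
k(O(-3), t(3, -3))*(-1428) = (-4 + (-4 - 1*(-3)) + (4 - 2/3 - ⅙*3))*(-1428) = (-4 + (-4 + 3) + (4 - 2*⅓ - ½))*(-1428) = (-4 - 1 + (4 - ⅔ - ½))*(-1428) = (-4 - 1 + 17/6)*(-1428) = -13/6*(-1428) = 3094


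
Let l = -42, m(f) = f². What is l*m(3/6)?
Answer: -21/2 ≈ -10.500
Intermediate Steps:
l*m(3/6) = -42*(3/6)² = -42*(3*(⅙))² = -42*(½)² = -42*¼ = -21/2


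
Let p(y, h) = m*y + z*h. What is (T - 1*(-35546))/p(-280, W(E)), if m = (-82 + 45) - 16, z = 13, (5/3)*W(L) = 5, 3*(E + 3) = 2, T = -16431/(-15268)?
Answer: 542732759/227172572 ≈ 2.3891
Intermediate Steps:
T = 16431/15268 (T = -16431*(-1/15268) = 16431/15268 ≈ 1.0762)
E = -7/3 (E = -3 + (⅓)*2 = -3 + ⅔ = -7/3 ≈ -2.3333)
W(L) = 3 (W(L) = (⅗)*5 = 3)
m = -53 (m = -37 - 16 = -53)
p(y, h) = -53*y + 13*h
(T - 1*(-35546))/p(-280, W(E)) = (16431/15268 - 1*(-35546))/(-53*(-280) + 13*3) = (16431/15268 + 35546)/(14840 + 39) = (542732759/15268)/14879 = (542732759/15268)*(1/14879) = 542732759/227172572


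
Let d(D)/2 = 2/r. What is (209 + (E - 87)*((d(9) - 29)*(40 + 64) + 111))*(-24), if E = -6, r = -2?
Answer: -6953232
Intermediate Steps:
d(D) = -2 (d(D) = 2*(2/(-2)) = 2*(2*(-½)) = 2*(-1) = -2)
(209 + (E - 87)*((d(9) - 29)*(40 + 64) + 111))*(-24) = (209 + (-6 - 87)*((-2 - 29)*(40 + 64) + 111))*(-24) = (209 - 93*(-31*104 + 111))*(-24) = (209 - 93*(-3224 + 111))*(-24) = (209 - 93*(-3113))*(-24) = (209 + 289509)*(-24) = 289718*(-24) = -6953232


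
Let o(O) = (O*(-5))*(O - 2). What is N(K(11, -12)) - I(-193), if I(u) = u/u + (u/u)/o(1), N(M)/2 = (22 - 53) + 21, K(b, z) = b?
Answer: -106/5 ≈ -21.200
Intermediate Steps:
o(O) = -5*O*(-2 + O) (o(O) = (-5*O)*(-2 + O) = -5*O*(-2 + O))
N(M) = -20 (N(M) = 2*((22 - 53) + 21) = 2*(-31 + 21) = 2*(-10) = -20)
I(u) = 6/5 (I(u) = u/u + (u/u)/((5*1*(2 - 1*1))) = 1 + 1/(5*1*(2 - 1)) = 1 + 1/(5*1*1) = 1 + 1/5 = 6/5)
N(K(11, -12)) - I(-193) = -20 - 1*6/5 = -20 - 6/5 = -106/5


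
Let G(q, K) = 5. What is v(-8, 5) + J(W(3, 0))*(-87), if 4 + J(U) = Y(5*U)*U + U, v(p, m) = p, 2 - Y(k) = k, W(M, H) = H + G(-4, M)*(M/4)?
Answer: 87655/16 ≈ 5478.4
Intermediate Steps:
W(M, H) = H + 5*M/4 (W(M, H) = H + 5*(M/4) = H + 5*M/4)
Y(k) = 2 - k
J(U) = -4 + U + U*(2 - 5*U) (J(U) = -4 + ((2 - 5*U)*U + U) = -4 + (U*(2 - 5*U) + U) = -4 + (U + U*(2 - 5*U)) = -4 + U + U*(2 - 5*U))
v(-8, 5) + J(W(3, 0))*(-87) = -8 + (-4 + (0 + (5/4)*3) - (0 + (5/4)*3)*(-2 + 5*(0 + (5/4)*3)))*(-87) = -8 + (-4 + (0 + 15/4) - (0 + 15/4)*(-2 + 5*(0 + 15/4)))*(-87) = -8 + (-4 + 15/4 - 1*15/4*(-2 + 5*(15/4)))*(-87) = -8 + (-4 + 15/4 - 1*15/4*(-2 + 75/4))*(-87) = -8 + (-4 + 15/4 - 1*15/4*67/4)*(-87) = -8 + (-4 + 15/4 - 1005/16)*(-87) = -8 - 1009/16*(-87) = -8 + 87783/16 = 87655/16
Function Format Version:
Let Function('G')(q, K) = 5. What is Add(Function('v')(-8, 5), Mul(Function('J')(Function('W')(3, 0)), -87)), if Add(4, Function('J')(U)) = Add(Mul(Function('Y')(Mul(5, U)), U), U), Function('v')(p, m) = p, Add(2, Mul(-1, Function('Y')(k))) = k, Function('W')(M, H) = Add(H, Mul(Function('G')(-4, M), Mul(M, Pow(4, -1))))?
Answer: Rational(87655, 16) ≈ 5478.4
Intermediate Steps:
Function('W')(M, H) = Add(H, Mul(Rational(5, 4), M)) (Function('W')(M, H) = Add(H, Mul(5, Mul(M, Pow(4, -1)))) = Add(H, Mul(5, Mul(M, Rational(1, 4)))) = Add(H, Mul(5, Mul(Rational(1, 4), M))) = Add(H, Mul(Rational(5, 4), M)))
Function('Y')(k) = Add(2, Mul(-1, k))
Function('J')(U) = Add(-4, U, Mul(U, Add(2, Mul(-5, U)))) (Function('J')(U) = Add(-4, Add(Mul(Add(2, Mul(-1, Mul(5, U))), U), U)) = Add(-4, Add(Mul(Add(2, Mul(-5, U)), U), U)) = Add(-4, Add(Mul(U, Add(2, Mul(-5, U))), U)) = Add(-4, Add(U, Mul(U, Add(2, Mul(-5, U))))) = Add(-4, U, Mul(U, Add(2, Mul(-5, U)))))
Add(Function('v')(-8, 5), Mul(Function('J')(Function('W')(3, 0)), -87)) = Add(-8, Mul(Add(-4, Add(0, Mul(Rational(5, 4), 3)), Mul(-1, Add(0, Mul(Rational(5, 4), 3)), Add(-2, Mul(5, Add(0, Mul(Rational(5, 4), 3)))))), -87)) = Add(-8, Mul(Add(-4, Add(0, Rational(15, 4)), Mul(-1, Add(0, Rational(15, 4)), Add(-2, Mul(5, Add(0, Rational(15, 4)))))), -87)) = Add(-8, Mul(Add(-4, Rational(15, 4), Mul(-1, Rational(15, 4), Add(-2, Mul(5, Rational(15, 4))))), -87)) = Add(-8, Mul(Add(-4, Rational(15, 4), Mul(-1, Rational(15, 4), Add(-2, Rational(75, 4)))), -87)) = Add(-8, Mul(Add(-4, Rational(15, 4), Mul(-1, Rational(15, 4), Rational(67, 4))), -87)) = Add(-8, Mul(Add(-4, Rational(15, 4), Rational(-1005, 16)), -87)) = Add(-8, Mul(Rational(-1009, 16), -87)) = Add(-8, Rational(87783, 16)) = Rational(87655, 16)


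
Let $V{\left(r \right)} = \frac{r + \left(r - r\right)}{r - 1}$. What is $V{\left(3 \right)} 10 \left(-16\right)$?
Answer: $-240$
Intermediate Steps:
$V{\left(r \right)} = \frac{r}{-1 + r}$ ($V{\left(r \right)} = \frac{r + 0}{-1 + r} = \frac{r}{-1 + r}$)
$V{\left(3 \right)} 10 \left(-16\right) = \frac{3}{-1 + 3} \cdot 10 \left(-16\right) = \frac{3}{2} \cdot 10 \left(-16\right) = 15 \left(-16\right) = -240$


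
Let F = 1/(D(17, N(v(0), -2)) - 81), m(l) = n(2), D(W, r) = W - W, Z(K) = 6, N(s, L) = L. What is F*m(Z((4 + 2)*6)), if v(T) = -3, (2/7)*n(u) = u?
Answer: -7/81 ≈ -0.086420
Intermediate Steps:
n(u) = 7*u/2
D(W, r) = 0
m(l) = 7 (m(l) = (7/2)*2 = 7)
F = -1/81 (F = 1/(0 - 81) = 1/(-81) = -1/81 ≈ -0.012346)
F*m(Z((4 + 2)*6)) = -1/81*7 = -7/81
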